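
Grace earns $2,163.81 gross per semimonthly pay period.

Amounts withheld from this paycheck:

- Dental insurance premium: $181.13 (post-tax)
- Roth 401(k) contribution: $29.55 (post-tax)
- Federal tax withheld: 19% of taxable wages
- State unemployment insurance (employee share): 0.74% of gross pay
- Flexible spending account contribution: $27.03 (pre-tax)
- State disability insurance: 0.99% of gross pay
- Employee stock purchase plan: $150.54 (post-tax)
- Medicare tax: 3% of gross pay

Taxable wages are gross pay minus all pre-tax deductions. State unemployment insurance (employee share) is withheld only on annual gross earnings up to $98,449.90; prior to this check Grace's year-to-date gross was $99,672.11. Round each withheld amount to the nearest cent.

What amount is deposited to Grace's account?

Flexible spending account contribution: $27.03
Taxable wages = $2,163.81 − $27.03 = $2,136.78
Federal tax withheld: $2,136.78 × 0.19 = $405.99
Medicare tax: $2,163.81 × 0.03 = $64.91
State disability insurance: $2,163.81 × 0.0099 = $21.42
State unemployment insurance (employee share): annual cap $98,449.90 already reached (YTD $99,672.11), so $0.00
Roth 401(k) contribution: $29.55
Dental insurance premium: $181.13
Employee stock purchase plan: $150.54
Total deductions = $27.03 + $405.99 + $64.91 + $21.42 + $0.00 + $29.55 + $181.13 + $150.54 = $880.57
Net pay = $2,163.81 − $880.57 = $1,283.24

$1,283.24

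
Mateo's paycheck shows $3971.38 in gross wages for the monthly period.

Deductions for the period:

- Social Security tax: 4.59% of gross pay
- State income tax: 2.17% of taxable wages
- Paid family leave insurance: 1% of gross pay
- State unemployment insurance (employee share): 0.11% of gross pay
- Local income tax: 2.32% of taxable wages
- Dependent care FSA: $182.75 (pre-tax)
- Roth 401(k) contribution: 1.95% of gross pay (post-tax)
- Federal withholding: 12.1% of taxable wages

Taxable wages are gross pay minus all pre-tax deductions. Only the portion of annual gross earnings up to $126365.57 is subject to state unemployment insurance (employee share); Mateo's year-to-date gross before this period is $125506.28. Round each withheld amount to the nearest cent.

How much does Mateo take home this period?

$2859.71

Dependent care FSA: $182.75
Taxable wages = $3971.38 − $182.75 = $3788.63
State income tax: $3788.63 × 0.0217 = $82.21
Federal withholding: $3788.63 × 0.121 = $458.42
Local income tax: $3788.63 × 0.0232 = $87.90
Paid family leave insurance: $3971.38 × 0.01 = $39.71
State unemployment insurance (employee share): only $126365.57 − $125506.28 = $859.29 of this check is subject → $859.29 × 0.0011 = $0.95
Social Security tax: $3971.38 × 0.0459 = $182.29
Roth 401(k) contribution: $3971.38 × 0.0195 = $77.44
Total deductions = $182.75 + $82.21 + $458.42 + $87.90 + $39.71 + $0.95 + $182.29 + $77.44 = $1111.67
Net pay = $3971.38 − $1111.67 = $2859.71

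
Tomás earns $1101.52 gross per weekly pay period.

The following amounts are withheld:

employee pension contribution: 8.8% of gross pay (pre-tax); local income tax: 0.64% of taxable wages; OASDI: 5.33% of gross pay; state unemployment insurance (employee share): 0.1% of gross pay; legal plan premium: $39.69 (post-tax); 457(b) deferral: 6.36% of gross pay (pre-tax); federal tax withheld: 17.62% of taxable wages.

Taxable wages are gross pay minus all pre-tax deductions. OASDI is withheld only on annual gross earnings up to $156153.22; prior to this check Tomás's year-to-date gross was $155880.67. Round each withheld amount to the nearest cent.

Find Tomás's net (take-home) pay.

Employee pension contribution: $1101.52 × 0.088 = $96.93
457(b) deferral: $1101.52 × 0.0636 = $70.06
Pre-tax total = $96.93 + $70.06 = $166.99
Taxable wages = $1101.52 − $166.99 = $934.53
Local income tax: $934.53 × 0.0064 = $5.98
Federal tax withheld: $934.53 × 0.1762 = $164.66
State unemployment insurance (employee share): $1101.52 × 0.001 = $1.10
OASDI: only $156153.22 − $155880.67 = $272.55 of this check is subject → $272.55 × 0.0533 = $14.53
Legal plan premium: $39.69
Total deductions = $96.93 + $70.06 + $5.98 + $164.66 + $1.10 + $14.53 + $39.69 = $392.95
Net pay = $1101.52 − $392.95 = $708.57

$708.57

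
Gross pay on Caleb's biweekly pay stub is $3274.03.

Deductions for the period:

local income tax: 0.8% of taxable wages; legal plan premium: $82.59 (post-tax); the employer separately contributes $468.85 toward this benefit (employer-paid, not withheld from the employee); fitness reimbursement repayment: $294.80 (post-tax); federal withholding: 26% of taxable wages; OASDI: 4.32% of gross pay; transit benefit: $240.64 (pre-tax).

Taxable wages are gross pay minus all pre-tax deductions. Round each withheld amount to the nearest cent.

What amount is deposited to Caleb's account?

Transit benefit: $240.64
Taxable wages = $3274.03 − $240.64 = $3033.39
Federal withholding: $3033.39 × 0.26 = $788.68
Local income tax: $3033.39 × 0.008 = $24.27
OASDI: $3274.03 × 0.0432 = $141.44
Legal plan premium: $82.59
Fitness reimbursement repayment: $294.80
(Employer's $468.85 toward legal plan premium is not withheld from the employee.)
Total deductions = $240.64 + $788.68 + $24.27 + $141.44 + $82.59 + $294.80 = $1572.42
Net pay = $3274.03 − $1572.42 = $1701.61

$1701.61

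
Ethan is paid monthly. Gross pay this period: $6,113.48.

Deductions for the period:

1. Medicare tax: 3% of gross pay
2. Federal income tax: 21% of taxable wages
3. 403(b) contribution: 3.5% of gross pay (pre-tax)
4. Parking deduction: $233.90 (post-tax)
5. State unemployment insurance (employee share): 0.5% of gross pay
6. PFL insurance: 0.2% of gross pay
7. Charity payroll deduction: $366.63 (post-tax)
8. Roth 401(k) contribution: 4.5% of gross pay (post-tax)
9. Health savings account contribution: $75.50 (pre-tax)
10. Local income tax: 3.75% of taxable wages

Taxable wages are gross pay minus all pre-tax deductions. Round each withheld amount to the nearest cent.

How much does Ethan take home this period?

403(b) contribution: $6,113.48 × 0.035 = $213.97
Health savings account contribution: $75.50
Pre-tax total = $213.97 + $75.50 = $289.47
Taxable wages = $6,113.48 − $289.47 = $5,824.01
Federal income tax: $5,824.01 × 0.21 = $1,223.04
Local income tax: $5,824.01 × 0.0375 = $218.40
State unemployment insurance (employee share): $6,113.48 × 0.005 = $30.57
PFL insurance: $6,113.48 × 0.002 = $12.23
Medicare tax: $6,113.48 × 0.03 = $183.40
Roth 401(k) contribution: $6,113.48 × 0.045 = $275.11
Parking deduction: $233.90
Charity payroll deduction: $366.63
Total deductions = $213.97 + $75.50 + $1,223.04 + $218.40 + $30.57 + $12.23 + $183.40 + $275.11 + $233.90 + $366.63 = $2,832.75
Net pay = $6,113.48 − $2,832.75 = $3,280.73

$3,280.73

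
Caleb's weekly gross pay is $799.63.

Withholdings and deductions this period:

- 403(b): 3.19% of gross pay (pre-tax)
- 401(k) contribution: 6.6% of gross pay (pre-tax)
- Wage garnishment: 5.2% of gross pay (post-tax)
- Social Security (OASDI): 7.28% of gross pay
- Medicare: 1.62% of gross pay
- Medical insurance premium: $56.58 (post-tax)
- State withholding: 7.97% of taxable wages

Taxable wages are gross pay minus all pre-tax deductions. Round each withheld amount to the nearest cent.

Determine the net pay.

$494.53

403(b): $799.63 × 0.0319 = $25.51
401(k) contribution: $799.63 × 0.066 = $52.78
Pre-tax total = $25.51 + $52.78 = $78.29
Taxable wages = $799.63 − $78.29 = $721.34
State withholding: $721.34 × 0.0797 = $57.49
Medicare: $799.63 × 0.0162 = $12.95
Social Security (OASDI): $799.63 × 0.0728 = $58.21
Wage garnishment: $799.63 × 0.052 = $41.58
Medical insurance premium: $56.58
Total deductions = $25.51 + $52.78 + $57.49 + $12.95 + $58.21 + $41.58 + $56.58 = $305.10
Net pay = $799.63 − $305.10 = $494.53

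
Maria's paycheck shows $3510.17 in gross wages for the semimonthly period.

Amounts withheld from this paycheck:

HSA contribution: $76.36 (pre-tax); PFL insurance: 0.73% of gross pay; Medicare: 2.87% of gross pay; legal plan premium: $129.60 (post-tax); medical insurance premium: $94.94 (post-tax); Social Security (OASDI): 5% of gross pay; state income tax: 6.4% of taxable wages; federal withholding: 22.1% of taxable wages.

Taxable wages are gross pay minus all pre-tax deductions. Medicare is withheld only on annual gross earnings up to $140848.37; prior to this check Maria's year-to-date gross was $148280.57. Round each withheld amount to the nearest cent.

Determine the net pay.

$2029.51

HSA contribution: $76.36
Taxable wages = $3510.17 − $76.36 = $3433.81
State income tax: $3433.81 × 0.064 = $219.76
Federal withholding: $3433.81 × 0.221 = $758.87
PFL insurance: $3510.17 × 0.0073 = $25.62
Medicare: annual cap $140848.37 already reached (YTD $148280.57), so $0.00
Social Security (OASDI): $3510.17 × 0.05 = $175.51
Medical insurance premium: $94.94
Legal plan premium: $129.60
Total deductions = $76.36 + $219.76 + $758.87 + $25.62 + $0.00 + $175.51 + $94.94 + $129.60 = $1480.66
Net pay = $3510.17 − $1480.66 = $2029.51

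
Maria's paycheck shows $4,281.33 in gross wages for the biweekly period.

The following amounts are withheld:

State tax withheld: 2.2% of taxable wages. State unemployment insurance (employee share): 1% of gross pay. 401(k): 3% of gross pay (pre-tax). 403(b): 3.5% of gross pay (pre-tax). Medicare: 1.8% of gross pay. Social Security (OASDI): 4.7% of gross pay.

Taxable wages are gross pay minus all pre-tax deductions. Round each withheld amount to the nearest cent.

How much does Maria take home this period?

401(k): $4,281.33 × 0.03 = $128.44
403(b): $4,281.33 × 0.035 = $149.85
Pre-tax total = $128.44 + $149.85 = $278.29
Taxable wages = $4,281.33 − $278.29 = $4,003.04
State tax withheld: $4,003.04 × 0.022 = $88.07
State unemployment insurance (employee share): $4,281.33 × 0.01 = $42.81
Medicare: $4,281.33 × 0.018 = $77.06
Social Security (OASDI): $4,281.33 × 0.047 = $201.22
Total deductions = $128.44 + $149.85 + $88.07 + $42.81 + $77.06 + $201.22 = $687.45
Net pay = $4,281.33 − $687.45 = $3,593.88

$3,593.88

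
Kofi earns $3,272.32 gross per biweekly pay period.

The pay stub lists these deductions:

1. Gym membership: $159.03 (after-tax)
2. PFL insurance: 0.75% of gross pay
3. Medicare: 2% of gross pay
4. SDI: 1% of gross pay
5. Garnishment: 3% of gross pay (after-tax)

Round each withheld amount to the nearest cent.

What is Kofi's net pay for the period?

Medicare: $3,272.32 × 0.02 = $65.45
SDI: $3,272.32 × 0.01 = $32.72
PFL insurance: $3,272.32 × 0.0075 = $24.54
Gym membership: $159.03
Garnishment: $3,272.32 × 0.03 = $98.17
Total deductions = $65.45 + $32.72 + $24.54 + $159.03 + $98.17 = $379.91
Net pay = $3,272.32 − $379.91 = $2,892.41

$2,892.41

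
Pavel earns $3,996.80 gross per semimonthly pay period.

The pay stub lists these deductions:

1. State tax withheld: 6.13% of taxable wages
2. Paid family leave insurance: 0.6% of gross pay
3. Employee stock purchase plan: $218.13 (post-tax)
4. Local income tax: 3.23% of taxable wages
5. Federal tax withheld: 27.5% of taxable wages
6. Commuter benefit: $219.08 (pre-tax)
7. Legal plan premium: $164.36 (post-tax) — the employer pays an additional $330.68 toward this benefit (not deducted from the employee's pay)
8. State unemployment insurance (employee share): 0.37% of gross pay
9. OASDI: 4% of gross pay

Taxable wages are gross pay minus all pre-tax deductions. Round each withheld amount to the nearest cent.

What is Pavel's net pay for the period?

$1,804.13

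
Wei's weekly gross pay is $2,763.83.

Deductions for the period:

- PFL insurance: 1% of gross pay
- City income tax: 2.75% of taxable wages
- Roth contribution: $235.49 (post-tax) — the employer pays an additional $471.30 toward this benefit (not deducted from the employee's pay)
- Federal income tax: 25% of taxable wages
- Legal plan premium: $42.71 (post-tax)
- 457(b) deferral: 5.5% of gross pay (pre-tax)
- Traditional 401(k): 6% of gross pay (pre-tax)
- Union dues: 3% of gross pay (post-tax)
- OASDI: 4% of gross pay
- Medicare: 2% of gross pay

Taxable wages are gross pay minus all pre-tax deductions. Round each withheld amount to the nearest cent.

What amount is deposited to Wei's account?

Traditional 401(k): $2,763.83 × 0.06 = $165.83
457(b) deferral: $2,763.83 × 0.055 = $152.01
Pre-tax total = $165.83 + $152.01 = $317.84
Taxable wages = $2,763.83 − $317.84 = $2,445.99
City income tax: $2,445.99 × 0.0275 = $67.26
Federal income tax: $2,445.99 × 0.25 = $611.50
Medicare: $2,763.83 × 0.02 = $55.28
PFL insurance: $2,763.83 × 0.01 = $27.64
OASDI: $2,763.83 × 0.04 = $110.55
Roth contribution: $235.49
Legal plan premium: $42.71
Union dues: $2,763.83 × 0.03 = $82.91
(Employer's $471.30 toward Roth contribution is not withheld from the employee.)
Total deductions = $165.83 + $152.01 + $67.26 + $611.50 + $55.28 + $27.64 + $110.55 + $235.49 + $42.71 + $82.91 = $1,551.18
Net pay = $2,763.83 − $1,551.18 = $1,212.65

$1,212.65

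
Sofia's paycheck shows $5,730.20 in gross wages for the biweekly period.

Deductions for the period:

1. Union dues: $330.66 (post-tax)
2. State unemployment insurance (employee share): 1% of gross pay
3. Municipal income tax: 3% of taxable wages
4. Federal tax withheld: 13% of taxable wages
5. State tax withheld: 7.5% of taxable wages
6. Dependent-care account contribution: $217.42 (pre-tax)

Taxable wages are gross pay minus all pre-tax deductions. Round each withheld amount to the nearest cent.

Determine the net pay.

$3,829.32

Dependent-care account contribution: $217.42
Taxable wages = $5,730.20 − $217.42 = $5,512.78
Federal tax withheld: $5,512.78 × 0.13 = $716.66
State tax withheld: $5,512.78 × 0.075 = $413.46
Municipal income tax: $5,512.78 × 0.03 = $165.38
State unemployment insurance (employee share): $5,730.20 × 0.01 = $57.30
Union dues: $330.66
Total deductions = $217.42 + $716.66 + $413.46 + $165.38 + $57.30 + $330.66 = $1,900.88
Net pay = $5,730.20 − $1,900.88 = $3,829.32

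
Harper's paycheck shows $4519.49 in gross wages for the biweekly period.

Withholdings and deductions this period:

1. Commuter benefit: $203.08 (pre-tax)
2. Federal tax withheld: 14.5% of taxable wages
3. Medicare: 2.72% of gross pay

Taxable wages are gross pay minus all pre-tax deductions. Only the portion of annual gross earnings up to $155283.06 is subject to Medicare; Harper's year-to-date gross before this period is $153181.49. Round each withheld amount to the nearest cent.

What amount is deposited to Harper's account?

Commuter benefit: $203.08
Taxable wages = $4519.49 − $203.08 = $4316.41
Federal tax withheld: $4316.41 × 0.145 = $625.88
Medicare: only $155283.06 − $153181.49 = $2101.57 of this check is subject → $2101.57 × 0.0272 = $57.16
Total deductions = $203.08 + $625.88 + $57.16 = $886.12
Net pay = $4519.49 − $886.12 = $3633.37

$3633.37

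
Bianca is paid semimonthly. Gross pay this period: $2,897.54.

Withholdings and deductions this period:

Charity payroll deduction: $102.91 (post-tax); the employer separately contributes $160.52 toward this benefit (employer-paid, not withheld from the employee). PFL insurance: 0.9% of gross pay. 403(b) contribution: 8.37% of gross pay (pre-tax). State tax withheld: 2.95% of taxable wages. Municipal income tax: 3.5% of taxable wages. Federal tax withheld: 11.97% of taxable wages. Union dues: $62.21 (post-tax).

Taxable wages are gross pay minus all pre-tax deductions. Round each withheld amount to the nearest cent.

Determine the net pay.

$1,974.76

403(b) contribution: $2,897.54 × 0.0837 = $242.52
Taxable wages = $2,897.54 − $242.52 = $2,655.02
State tax withheld: $2,655.02 × 0.0295 = $78.32
Municipal income tax: $2,655.02 × 0.035 = $92.93
Federal tax withheld: $2,655.02 × 0.1197 = $317.81
PFL insurance: $2,897.54 × 0.009 = $26.08
Union dues: $62.21
Charity payroll deduction: $102.91
(Employer's $160.52 toward charity payroll deduction is not withheld from the employee.)
Total deductions = $242.52 + $78.32 + $92.93 + $317.81 + $26.08 + $62.21 + $102.91 = $922.78
Net pay = $2,897.54 − $922.78 = $1,974.76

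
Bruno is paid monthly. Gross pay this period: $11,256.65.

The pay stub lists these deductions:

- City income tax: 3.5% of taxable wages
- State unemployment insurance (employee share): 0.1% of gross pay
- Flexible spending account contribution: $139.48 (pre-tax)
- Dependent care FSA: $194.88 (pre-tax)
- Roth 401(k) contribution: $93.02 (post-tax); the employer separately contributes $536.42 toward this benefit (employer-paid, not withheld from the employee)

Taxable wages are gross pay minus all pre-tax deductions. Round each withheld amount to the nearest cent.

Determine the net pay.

$10,435.73

Flexible spending account contribution: $139.48
Dependent care FSA: $194.88
Pre-tax total = $139.48 + $194.88 = $334.36
Taxable wages = $11,256.65 − $334.36 = $10,922.29
City income tax: $10,922.29 × 0.035 = $382.28
State unemployment insurance (employee share): $11,256.65 × 0.001 = $11.26
Roth 401(k) contribution: $93.02
(Employer's $536.42 toward Roth 401(k) contribution is not withheld from the employee.)
Total deductions = $139.48 + $194.88 + $382.28 + $11.26 + $93.02 = $820.92
Net pay = $11,256.65 − $820.92 = $10,435.73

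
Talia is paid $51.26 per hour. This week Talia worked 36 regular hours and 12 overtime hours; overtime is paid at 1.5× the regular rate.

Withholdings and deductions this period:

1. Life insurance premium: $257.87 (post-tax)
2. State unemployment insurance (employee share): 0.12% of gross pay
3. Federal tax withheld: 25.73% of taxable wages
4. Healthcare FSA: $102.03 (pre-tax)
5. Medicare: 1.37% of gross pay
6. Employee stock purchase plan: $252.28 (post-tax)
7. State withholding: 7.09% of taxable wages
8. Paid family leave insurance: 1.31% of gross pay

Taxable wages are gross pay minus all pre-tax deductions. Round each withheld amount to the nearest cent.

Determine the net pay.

$1203.38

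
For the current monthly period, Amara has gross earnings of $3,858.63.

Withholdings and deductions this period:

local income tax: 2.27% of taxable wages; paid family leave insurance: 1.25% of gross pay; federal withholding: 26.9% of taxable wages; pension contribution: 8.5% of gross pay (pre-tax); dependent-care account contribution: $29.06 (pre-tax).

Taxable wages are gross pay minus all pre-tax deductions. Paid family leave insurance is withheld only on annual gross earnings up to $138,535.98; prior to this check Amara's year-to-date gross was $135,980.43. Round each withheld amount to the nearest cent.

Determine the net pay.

Pension contribution: $3,858.63 × 0.085 = $327.98
Dependent-care account contribution: $29.06
Pre-tax total = $327.98 + $29.06 = $357.04
Taxable wages = $3,858.63 − $357.04 = $3,501.59
Federal withholding: $3,501.59 × 0.269 = $941.93
Local income tax: $3,501.59 × 0.0227 = $79.49
Paid family leave insurance: only $138,535.98 − $135,980.43 = $2,555.55 of this check is subject → $2,555.55 × 0.0125 = $31.94
Total deductions = $327.98 + $29.06 + $941.93 + $79.49 + $31.94 = $1,410.40
Net pay = $3,858.63 − $1,410.40 = $2,448.23

$2,448.23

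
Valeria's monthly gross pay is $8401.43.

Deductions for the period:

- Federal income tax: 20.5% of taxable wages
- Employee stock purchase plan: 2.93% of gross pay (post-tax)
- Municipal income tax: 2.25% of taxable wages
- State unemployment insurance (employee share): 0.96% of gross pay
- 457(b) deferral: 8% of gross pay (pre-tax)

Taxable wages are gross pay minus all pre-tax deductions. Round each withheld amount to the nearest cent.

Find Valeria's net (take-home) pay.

457(b) deferral: $8401.43 × 0.08 = $672.11
Taxable wages = $8401.43 − $672.11 = $7729.32
Federal income tax: $7729.32 × 0.205 = $1584.51
Municipal income tax: $7729.32 × 0.0225 = $173.91
State unemployment insurance (employee share): $8401.43 × 0.0096 = $80.65
Employee stock purchase plan: $8401.43 × 0.0293 = $246.16
Total deductions = $672.11 + $1584.51 + $173.91 + $80.65 + $246.16 = $2757.34
Net pay = $8401.43 − $2757.34 = $5644.09

$5644.09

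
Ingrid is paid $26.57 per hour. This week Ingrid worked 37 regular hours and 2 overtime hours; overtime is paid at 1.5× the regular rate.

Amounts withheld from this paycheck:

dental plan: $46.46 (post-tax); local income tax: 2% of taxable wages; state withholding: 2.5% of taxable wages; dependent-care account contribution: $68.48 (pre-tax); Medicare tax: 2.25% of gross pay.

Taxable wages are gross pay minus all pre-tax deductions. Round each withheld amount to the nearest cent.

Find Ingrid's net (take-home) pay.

$879.20

Regular pay: 37 × $26.57 = $983.09
Overtime pay: 2 × $26.57 × 1.5 = $79.71
Gross pay = $983.09 + $79.71 = $1,062.80
Dependent-care account contribution: $68.48
Taxable wages = $1,062.80 − $68.48 = $994.32
Local income tax: $994.32 × 0.02 = $19.89
State withholding: $994.32 × 0.025 = $24.86
Medicare tax: $1,062.80 × 0.0225 = $23.91
Dental plan: $46.46
Total deductions = $68.48 + $19.89 + $24.86 + $23.91 + $46.46 = $183.60
Net pay = $1,062.80 − $183.60 = $879.20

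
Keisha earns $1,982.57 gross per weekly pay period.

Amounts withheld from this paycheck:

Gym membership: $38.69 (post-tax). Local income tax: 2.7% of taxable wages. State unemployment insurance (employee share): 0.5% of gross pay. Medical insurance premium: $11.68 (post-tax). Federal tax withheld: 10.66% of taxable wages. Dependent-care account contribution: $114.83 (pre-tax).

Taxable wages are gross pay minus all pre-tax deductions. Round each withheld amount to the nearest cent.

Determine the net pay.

Dependent-care account contribution: $114.83
Taxable wages = $1,982.57 − $114.83 = $1,867.74
Local income tax: $1,867.74 × 0.027 = $50.43
Federal tax withheld: $1,867.74 × 0.1066 = $199.10
State unemployment insurance (employee share): $1,982.57 × 0.005 = $9.91
Medical insurance premium: $11.68
Gym membership: $38.69
Total deductions = $114.83 + $50.43 + $199.10 + $9.91 + $11.68 + $38.69 = $424.64
Net pay = $1,982.57 − $424.64 = $1,557.93

$1,557.93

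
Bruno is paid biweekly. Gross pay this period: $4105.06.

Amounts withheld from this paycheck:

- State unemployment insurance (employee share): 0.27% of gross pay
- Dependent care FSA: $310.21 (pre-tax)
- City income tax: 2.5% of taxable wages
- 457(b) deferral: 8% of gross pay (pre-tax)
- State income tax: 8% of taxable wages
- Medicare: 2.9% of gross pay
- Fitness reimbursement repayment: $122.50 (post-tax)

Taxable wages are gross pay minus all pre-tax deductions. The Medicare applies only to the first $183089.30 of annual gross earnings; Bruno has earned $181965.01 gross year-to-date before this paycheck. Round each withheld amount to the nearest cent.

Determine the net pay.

457(b) deferral: $4105.06 × 0.08 = $328.40
Dependent care FSA: $310.21
Pre-tax total = $328.40 + $310.21 = $638.61
Taxable wages = $4105.06 − $638.61 = $3466.45
City income tax: $3466.45 × 0.025 = $86.66
State income tax: $3466.45 × 0.08 = $277.32
State unemployment insurance (employee share): $4105.06 × 0.0027 = $11.08
Medicare: only $183089.30 − $181965.01 = $1124.29 of this check is subject → $1124.29 × 0.029 = $32.60
Fitness reimbursement repayment: $122.50
Total deductions = $328.40 + $310.21 + $86.66 + $277.32 + $11.08 + $32.60 + $122.50 = $1168.77
Net pay = $4105.06 − $1168.77 = $2936.29

$2936.29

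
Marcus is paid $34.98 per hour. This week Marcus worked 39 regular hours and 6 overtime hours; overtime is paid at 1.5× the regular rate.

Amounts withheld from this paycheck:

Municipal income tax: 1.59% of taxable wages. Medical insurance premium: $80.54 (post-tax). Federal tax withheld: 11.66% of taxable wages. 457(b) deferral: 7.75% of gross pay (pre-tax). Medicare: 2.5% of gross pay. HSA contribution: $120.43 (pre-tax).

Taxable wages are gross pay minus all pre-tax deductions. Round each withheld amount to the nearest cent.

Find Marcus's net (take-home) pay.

$1,116.69

Regular pay: 39 × $34.98 = $1,364.22
Overtime pay: 6 × $34.98 × 1.5 = $314.82
Gross pay = $1,364.22 + $314.82 = $1,679.04
HSA contribution: $120.43
457(b) deferral: $1,679.04 × 0.0775 = $130.13
Pre-tax total = $120.43 + $130.13 = $250.56
Taxable wages = $1,679.04 − $250.56 = $1,428.48
Federal tax withheld: $1,428.48 × 0.1166 = $166.56
Municipal income tax: $1,428.48 × 0.0159 = $22.71
Medicare: $1,679.04 × 0.025 = $41.98
Medical insurance premium: $80.54
Total deductions = $120.43 + $130.13 + $166.56 + $22.71 + $41.98 + $80.54 = $562.35
Net pay = $1,679.04 − $562.35 = $1,116.69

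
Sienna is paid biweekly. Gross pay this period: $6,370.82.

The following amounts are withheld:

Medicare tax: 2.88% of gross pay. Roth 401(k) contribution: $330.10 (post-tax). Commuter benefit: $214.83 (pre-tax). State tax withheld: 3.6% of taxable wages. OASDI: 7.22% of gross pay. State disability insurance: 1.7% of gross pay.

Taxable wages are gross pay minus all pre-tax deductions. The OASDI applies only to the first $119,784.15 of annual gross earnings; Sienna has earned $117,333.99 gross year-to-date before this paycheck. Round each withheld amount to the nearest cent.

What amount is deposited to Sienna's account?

$5,135.59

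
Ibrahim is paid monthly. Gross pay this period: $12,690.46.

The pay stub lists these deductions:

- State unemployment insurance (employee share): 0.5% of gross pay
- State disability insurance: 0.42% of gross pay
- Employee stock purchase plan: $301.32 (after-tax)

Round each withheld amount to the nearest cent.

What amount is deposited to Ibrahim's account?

$12,272.39

State disability insurance: $12,690.46 × 0.0042 = $53.30
State unemployment insurance (employee share): $12,690.46 × 0.005 = $63.45
Employee stock purchase plan: $301.32
Total deductions = $53.30 + $63.45 + $301.32 = $418.07
Net pay = $12,690.46 − $418.07 = $12,272.39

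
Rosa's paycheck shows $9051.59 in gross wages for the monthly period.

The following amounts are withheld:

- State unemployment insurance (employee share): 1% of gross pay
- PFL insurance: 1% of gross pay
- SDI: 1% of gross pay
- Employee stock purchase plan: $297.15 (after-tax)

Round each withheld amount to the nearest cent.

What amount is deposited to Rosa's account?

SDI: $9051.59 × 0.01 = $90.52
State unemployment insurance (employee share): $9051.59 × 0.01 = $90.52
PFL insurance: $9051.59 × 0.01 = $90.52
Employee stock purchase plan: $297.15
Total deductions = $90.52 + $90.52 + $90.52 + $297.15 = $568.71
Net pay = $9051.59 − $568.71 = $8482.88

$8482.88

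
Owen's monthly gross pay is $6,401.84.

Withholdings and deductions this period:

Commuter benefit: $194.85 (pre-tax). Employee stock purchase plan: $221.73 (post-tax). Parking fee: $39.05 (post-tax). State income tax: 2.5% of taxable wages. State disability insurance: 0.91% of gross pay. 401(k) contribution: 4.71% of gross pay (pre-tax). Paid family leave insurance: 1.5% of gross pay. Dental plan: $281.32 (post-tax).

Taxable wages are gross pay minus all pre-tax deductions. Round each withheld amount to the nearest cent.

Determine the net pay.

$5,061.43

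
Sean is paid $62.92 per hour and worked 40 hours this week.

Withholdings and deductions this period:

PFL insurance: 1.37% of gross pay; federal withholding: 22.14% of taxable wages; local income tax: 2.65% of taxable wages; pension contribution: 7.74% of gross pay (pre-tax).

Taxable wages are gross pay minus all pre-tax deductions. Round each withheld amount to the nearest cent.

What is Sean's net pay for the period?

$1711.90

Gross pay: 40 × $62.92 = $2516.80
Pension contribution: $2516.80 × 0.0774 = $194.80
Taxable wages = $2516.80 − $194.80 = $2322.00
Local income tax: $2322.00 × 0.0265 = $61.53
Federal withholding: $2322.00 × 0.2214 = $514.09
PFL insurance: $2516.80 × 0.0137 = $34.48
Total deductions = $194.80 + $61.53 + $514.09 + $34.48 = $804.90
Net pay = $2516.80 − $804.90 = $1711.90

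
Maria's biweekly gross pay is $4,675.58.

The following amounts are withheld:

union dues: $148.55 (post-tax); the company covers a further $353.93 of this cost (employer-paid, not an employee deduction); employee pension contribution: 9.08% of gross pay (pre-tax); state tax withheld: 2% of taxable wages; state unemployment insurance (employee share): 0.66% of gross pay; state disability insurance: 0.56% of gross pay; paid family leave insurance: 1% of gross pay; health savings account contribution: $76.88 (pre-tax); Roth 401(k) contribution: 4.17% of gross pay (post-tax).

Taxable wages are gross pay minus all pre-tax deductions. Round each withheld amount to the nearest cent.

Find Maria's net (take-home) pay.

Health savings account contribution: $76.88
Employee pension contribution: $4,675.58 × 0.0908 = $424.54
Pre-tax total = $76.88 + $424.54 = $501.42
Taxable wages = $4,675.58 − $501.42 = $4,174.16
State tax withheld: $4,174.16 × 0.02 = $83.48
State unemployment insurance (employee share): $4,675.58 × 0.0066 = $30.86
State disability insurance: $4,675.58 × 0.0056 = $26.18
Paid family leave insurance: $4,675.58 × 0.01 = $46.76
Roth 401(k) contribution: $4,675.58 × 0.0417 = $194.97
Union dues: $148.55
(Employer's $353.93 toward union dues is not withheld from the employee.)
Total deductions = $76.88 + $424.54 + $83.48 + $30.86 + $26.18 + $46.76 + $194.97 + $148.55 = $1,032.22
Net pay = $4,675.58 − $1,032.22 = $3,643.36

$3,643.36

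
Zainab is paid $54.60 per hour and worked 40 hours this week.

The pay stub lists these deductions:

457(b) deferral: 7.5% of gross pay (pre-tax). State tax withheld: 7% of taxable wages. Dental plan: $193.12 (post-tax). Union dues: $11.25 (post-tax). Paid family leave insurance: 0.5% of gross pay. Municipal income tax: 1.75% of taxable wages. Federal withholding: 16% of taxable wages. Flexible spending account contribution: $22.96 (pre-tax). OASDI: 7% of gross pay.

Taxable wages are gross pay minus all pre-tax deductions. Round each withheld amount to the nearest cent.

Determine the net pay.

$1,134.75

Gross pay: 40 × $54.60 = $2,184.00
Flexible spending account contribution: $22.96
457(b) deferral: $2,184.00 × 0.075 = $163.80
Pre-tax total = $22.96 + $163.80 = $186.76
Taxable wages = $2,184.00 − $186.76 = $1,997.24
State tax withheld: $1,997.24 × 0.07 = $139.81
Federal withholding: $1,997.24 × 0.16 = $319.56
Municipal income tax: $1,997.24 × 0.0175 = $34.95
OASDI: $2,184.00 × 0.07 = $152.88
Paid family leave insurance: $2,184.00 × 0.005 = $10.92
Union dues: $11.25
Dental plan: $193.12
Total deductions = $22.96 + $163.80 + $139.81 + $319.56 + $34.95 + $152.88 + $10.92 + $11.25 + $193.12 = $1,049.25
Net pay = $2,184.00 − $1,049.25 = $1,134.75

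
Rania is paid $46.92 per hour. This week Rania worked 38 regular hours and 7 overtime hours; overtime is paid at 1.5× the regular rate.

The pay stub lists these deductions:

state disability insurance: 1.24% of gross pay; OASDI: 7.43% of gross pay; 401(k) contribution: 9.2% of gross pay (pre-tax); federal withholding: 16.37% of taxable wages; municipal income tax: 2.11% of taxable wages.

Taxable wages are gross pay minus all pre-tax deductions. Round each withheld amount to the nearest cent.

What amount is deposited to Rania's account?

$1,487.11

Regular pay: 38 × $46.92 = $1,782.96
Overtime pay: 7 × $46.92 × 1.5 = $492.66
Gross pay = $1,782.96 + $492.66 = $2,275.62
401(k) contribution: $2,275.62 × 0.092 = $209.36
Taxable wages = $2,275.62 − $209.36 = $2,066.26
Municipal income tax: $2,066.26 × 0.0211 = $43.60
Federal withholding: $2,066.26 × 0.1637 = $338.25
OASDI: $2,275.62 × 0.0743 = $169.08
State disability insurance: $2,275.62 × 0.0124 = $28.22
Total deductions = $209.36 + $43.60 + $338.25 + $169.08 + $28.22 = $788.51
Net pay = $2,275.62 − $788.51 = $1,487.11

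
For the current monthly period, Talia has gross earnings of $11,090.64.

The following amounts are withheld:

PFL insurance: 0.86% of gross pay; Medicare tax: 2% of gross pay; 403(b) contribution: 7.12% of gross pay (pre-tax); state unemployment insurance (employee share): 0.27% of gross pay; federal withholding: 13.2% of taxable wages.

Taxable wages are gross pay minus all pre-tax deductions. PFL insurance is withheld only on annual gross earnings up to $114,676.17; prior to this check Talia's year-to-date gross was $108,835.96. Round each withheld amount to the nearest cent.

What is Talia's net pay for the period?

403(b) contribution: $11,090.64 × 0.0712 = $789.65
Taxable wages = $11,090.64 − $789.65 = $10,300.99
Federal withholding: $10,300.99 × 0.132 = $1,359.73
PFL insurance: only $114,676.17 − $108,835.96 = $5,840.21 of this check is subject → $5,840.21 × 0.0086 = $50.23
State unemployment insurance (employee share): $11,090.64 × 0.0027 = $29.94
Medicare tax: $11,090.64 × 0.02 = $221.81
Total deductions = $789.65 + $1,359.73 + $50.23 + $29.94 + $221.81 = $2,451.36
Net pay = $11,090.64 − $2,451.36 = $8,639.28

$8,639.28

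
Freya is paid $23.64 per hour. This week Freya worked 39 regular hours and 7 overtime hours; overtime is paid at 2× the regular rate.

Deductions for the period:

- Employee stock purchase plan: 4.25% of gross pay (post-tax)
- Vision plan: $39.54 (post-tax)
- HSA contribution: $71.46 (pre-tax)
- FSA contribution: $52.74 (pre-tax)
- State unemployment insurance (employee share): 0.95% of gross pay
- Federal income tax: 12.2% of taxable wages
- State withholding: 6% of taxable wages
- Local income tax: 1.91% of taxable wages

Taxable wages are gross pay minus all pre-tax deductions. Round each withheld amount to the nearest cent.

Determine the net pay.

$797.05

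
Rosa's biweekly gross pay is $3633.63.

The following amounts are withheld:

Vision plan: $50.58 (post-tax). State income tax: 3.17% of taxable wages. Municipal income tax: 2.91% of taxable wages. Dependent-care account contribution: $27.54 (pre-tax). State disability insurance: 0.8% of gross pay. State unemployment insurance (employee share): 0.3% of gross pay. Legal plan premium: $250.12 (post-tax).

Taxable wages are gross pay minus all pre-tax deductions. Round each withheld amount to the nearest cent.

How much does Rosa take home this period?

$3046.17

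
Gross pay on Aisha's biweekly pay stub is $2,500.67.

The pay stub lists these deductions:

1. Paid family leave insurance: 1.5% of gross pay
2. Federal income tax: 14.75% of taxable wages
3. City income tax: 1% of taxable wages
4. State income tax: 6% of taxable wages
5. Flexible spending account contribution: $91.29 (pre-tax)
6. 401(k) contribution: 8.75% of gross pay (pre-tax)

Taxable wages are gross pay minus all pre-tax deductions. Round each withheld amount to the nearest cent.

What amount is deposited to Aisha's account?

$1,676.61

401(k) contribution: $2,500.67 × 0.0875 = $218.81
Flexible spending account contribution: $91.29
Pre-tax total = $218.81 + $91.29 = $310.10
Taxable wages = $2,500.67 − $310.10 = $2,190.57
State income tax: $2,190.57 × 0.06 = $131.43
City income tax: $2,190.57 × 0.01 = $21.91
Federal income tax: $2,190.57 × 0.1475 = $323.11
Paid family leave insurance: $2,500.67 × 0.015 = $37.51
Total deductions = $218.81 + $91.29 + $131.43 + $21.91 + $323.11 + $37.51 = $824.06
Net pay = $2,500.67 − $824.06 = $1,676.61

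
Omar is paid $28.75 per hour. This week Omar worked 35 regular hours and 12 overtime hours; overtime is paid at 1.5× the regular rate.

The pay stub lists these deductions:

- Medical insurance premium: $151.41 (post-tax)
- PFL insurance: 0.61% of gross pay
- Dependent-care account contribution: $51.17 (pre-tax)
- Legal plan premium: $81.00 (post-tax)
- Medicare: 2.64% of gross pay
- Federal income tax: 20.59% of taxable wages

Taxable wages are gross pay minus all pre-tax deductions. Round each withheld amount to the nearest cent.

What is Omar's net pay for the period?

$887.45

Regular pay: 35 × $28.75 = $1,006.25
Overtime pay: 12 × $28.75 × 1.5 = $517.50
Gross pay = $1,006.25 + $517.50 = $1,523.75
Dependent-care account contribution: $51.17
Taxable wages = $1,523.75 − $51.17 = $1,472.58
Federal income tax: $1,472.58 × 0.2059 = $303.20
PFL insurance: $1,523.75 × 0.0061 = $9.29
Medicare: $1,523.75 × 0.0264 = $40.23
Legal plan premium: $81.00
Medical insurance premium: $151.41
Total deductions = $51.17 + $303.20 + $9.29 + $40.23 + $81.00 + $151.41 = $636.30
Net pay = $1,523.75 − $636.30 = $887.45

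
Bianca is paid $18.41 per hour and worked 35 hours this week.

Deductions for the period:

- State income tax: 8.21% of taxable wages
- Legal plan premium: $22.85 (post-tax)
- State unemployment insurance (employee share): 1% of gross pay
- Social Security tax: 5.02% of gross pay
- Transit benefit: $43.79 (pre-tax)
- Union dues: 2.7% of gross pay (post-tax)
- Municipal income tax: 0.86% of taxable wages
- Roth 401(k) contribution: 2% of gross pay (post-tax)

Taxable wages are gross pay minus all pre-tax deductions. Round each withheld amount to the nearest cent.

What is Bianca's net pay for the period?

$454.16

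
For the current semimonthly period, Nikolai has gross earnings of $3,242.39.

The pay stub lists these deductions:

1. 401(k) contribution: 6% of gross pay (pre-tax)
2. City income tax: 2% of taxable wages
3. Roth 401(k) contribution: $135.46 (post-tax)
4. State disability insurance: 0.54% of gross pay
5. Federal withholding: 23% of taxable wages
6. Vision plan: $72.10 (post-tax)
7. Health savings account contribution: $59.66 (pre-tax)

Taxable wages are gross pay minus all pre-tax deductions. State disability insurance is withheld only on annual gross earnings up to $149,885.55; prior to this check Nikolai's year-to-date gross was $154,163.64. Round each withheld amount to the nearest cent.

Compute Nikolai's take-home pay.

$2,033.59

Health savings account contribution: $59.66
401(k) contribution: $3,242.39 × 0.06 = $194.54
Pre-tax total = $59.66 + $194.54 = $254.20
Taxable wages = $3,242.39 − $254.20 = $2,988.19
Federal withholding: $2,988.19 × 0.23 = $687.28
City income tax: $2,988.19 × 0.02 = $59.76
State disability insurance: annual cap $149,885.55 already reached (YTD $154,163.64), so $0.00
Roth 401(k) contribution: $135.46
Vision plan: $72.10
Total deductions = $59.66 + $194.54 + $687.28 + $59.76 + $0.00 + $135.46 + $72.10 = $1,208.80
Net pay = $3,242.39 − $1,208.80 = $2,033.59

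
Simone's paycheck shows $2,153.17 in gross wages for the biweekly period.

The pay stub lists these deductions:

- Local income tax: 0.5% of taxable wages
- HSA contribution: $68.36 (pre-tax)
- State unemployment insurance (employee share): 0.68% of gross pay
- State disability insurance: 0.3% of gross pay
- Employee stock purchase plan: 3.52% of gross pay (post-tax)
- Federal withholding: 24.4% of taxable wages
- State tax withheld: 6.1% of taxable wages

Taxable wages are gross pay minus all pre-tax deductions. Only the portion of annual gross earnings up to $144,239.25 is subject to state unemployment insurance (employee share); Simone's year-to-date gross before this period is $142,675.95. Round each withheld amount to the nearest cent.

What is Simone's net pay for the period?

$1,345.65

HSA contribution: $68.36
Taxable wages = $2,153.17 − $68.36 = $2,084.81
State tax withheld: $2,084.81 × 0.061 = $127.17
Local income tax: $2,084.81 × 0.005 = $10.42
Federal withholding: $2,084.81 × 0.244 = $508.69
State unemployment insurance (employee share): only $144,239.25 − $142,675.95 = $1,563.30 of this check is subject → $1,563.30 × 0.0068 = $10.63
State disability insurance: $2,153.17 × 0.003 = $6.46
Employee stock purchase plan: $2,153.17 × 0.0352 = $75.79
Total deductions = $68.36 + $127.17 + $10.42 + $508.69 + $10.63 + $6.46 + $75.79 = $807.52
Net pay = $2,153.17 − $807.52 = $1,345.65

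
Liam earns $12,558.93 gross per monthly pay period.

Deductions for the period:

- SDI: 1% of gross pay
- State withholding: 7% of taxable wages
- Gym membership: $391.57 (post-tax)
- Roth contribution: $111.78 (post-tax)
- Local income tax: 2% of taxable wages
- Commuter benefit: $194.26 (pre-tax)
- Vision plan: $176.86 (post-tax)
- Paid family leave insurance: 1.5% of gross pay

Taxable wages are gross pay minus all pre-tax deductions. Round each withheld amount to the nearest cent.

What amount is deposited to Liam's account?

$10,257.67

Commuter benefit: $194.26
Taxable wages = $12,558.93 − $194.26 = $12,364.67
State withholding: $12,364.67 × 0.07 = $865.53
Local income tax: $12,364.67 × 0.02 = $247.29
SDI: $12,558.93 × 0.01 = $125.59
Paid family leave insurance: $12,558.93 × 0.015 = $188.38
Roth contribution: $111.78
Gym membership: $391.57
Vision plan: $176.86
Total deductions = $194.26 + $865.53 + $247.29 + $125.59 + $188.38 + $111.78 + $391.57 + $176.86 = $2,301.26
Net pay = $12,558.93 − $2,301.26 = $10,257.67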